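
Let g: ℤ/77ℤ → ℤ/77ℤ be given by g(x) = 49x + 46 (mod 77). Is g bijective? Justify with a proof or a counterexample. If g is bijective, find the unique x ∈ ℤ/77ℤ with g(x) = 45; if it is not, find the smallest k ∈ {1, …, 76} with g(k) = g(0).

We have gcd(49, 77) = 7 > 1. Taking a = 0 and b = 11: g(0) = 46 and g(11) = 49·11 + 46 = 585 ≡ 46 (mod 77).
So g(0) = g(11) while 0 ≠ 11, hence g is not injective, hence not bijective.
Since g is not bijective, we find the least positive k with g(k) = g(0): this means 49k ≡ 0 (mod 77), i.e. 77 ∣ 49k. Since gcd(49, 77) = 7, dividing through by 7 this holds exactly when 11 ∣ 7k, and as gcd(7, 11) = 1, exactly when 11 ∣ k.
The smallest positive such k is 11.

11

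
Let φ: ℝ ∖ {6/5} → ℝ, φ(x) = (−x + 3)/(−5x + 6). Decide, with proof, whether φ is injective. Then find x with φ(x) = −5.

Suppose φ(a) = φ(b). Cross-multiplying: (−a + 3)(−5b + 6) = (−b + 3)(−5a + 6).
Expanding both sides and cancelling the symmetric terms leaves 9·(a − b) = 0. Since 9 ≠ 0, a = b. Therefore φ is injective.
Solving φ(x) = −5: cross-multiplying gives −x + 3 = −5(−5x + 6), which rearranges to −26x = −33, so x = 33/26.

33/26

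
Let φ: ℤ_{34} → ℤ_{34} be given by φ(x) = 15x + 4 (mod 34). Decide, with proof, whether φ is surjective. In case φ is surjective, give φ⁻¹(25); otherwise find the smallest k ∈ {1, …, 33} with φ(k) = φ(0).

Since gcd(15, 34) = 1, 15 is invertible modulo 34. Euclid's algorithm: 34 = 2·15 + 4, 15 = 3·4 + 3, 4 = 1·3 + 1; back-substituting gives 1 = 25·15 − 11·34, so 15⁻¹ ≡ 25 (mod 34).
Then y ↦ 25(y − 4) is a two-sided inverse to φ, so every y ∈ ℤ_{34} has a preimage.
Therefore φ is surjective.
Since φ is surjective, we compute φ⁻¹(25): solve 15x + 4 ≡ 25 (mod 34), i.e. 15x ≡ 21 (mod 34).
Multiplying by 15⁻¹ = 25 gives x ≡ 25·21 = 525 = 15·34 + 15 ≡ 15 (mod 34).
Check: φ(15) = 15·15 + 4 = 229 = 6·34 + 25 ≡ 25 (mod 34).

15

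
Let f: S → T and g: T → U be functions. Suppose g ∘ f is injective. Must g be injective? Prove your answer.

No. Take S = {0, 1, 2}, T = {0, 1, 2, 3, 4, 5}, U = {0, 1, 2, 3, 4, 5}, f(a) = a for each a ∈ S, and g(b) = 4 if b ∈ {4, 5} else g(b) = b.
Then g ∘ f = f is injective (S ⊂ T and f is the inclusion), but g(4) = g(5) = 4 with 4 ≠ 5, so g is not injective.

not injective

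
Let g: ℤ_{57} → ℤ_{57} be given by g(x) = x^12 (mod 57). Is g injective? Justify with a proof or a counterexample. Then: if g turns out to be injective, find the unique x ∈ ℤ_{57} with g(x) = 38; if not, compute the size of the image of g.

8

g(2): Repeated squaring mod 57: 2^1 ≡ 2, 2^2 ≡ 2² = 4, 2^4 ≡ 4² = 16, 2^8 ≡ 16² = 256 ≡ 28. Since 12 = 8 + 4, 2^12 ≡ 28·16: 28·16 = 448 ≡ 49. So 2^12 ≡ 49 (mod 57).
g(5): Repeated squaring mod 57: 5^1 ≡ 5, 5^2 ≡ 5² = 25, 5^4 ≡ 25² = 625 ≡ 55, 5^8 ≡ 55² = 3025 ≡ 4. Since 12 = 8 + 4, 5^12 ≡ 4·55: 4·55 = 220 ≡ 49. So 5^12 ≡ 49 (mod 57).
So g(2) = g(5) = 49 while 2 ≠ 5, hence g is not injective.
Since g is not injective, we determine |image(g)|. Computing x^12 mod 57 for each x (by repeated squaring, reducing mod 57 at every step), the values g(0), g(1), …, g(56) are: 0, 1, 49, 30, 7, 49, 45, 1, 1, 45, 7, 1, 39, 7, 49, 45, 49, 49, 39, 19, 1, 30, 49, 7, 30, 7, 1, 39, 7, 7, 39, 1, 7, 30, 7, 49, 30, 1, 19, 39, 49, 49, 45, 49, 7, 39, 1, 7, 45, 1, 1, 45, 49, 7, 30, 49, 1.
The distinct values are {0, 1, 7, 19, 30, 39, 45, 49}; there are 8 of them.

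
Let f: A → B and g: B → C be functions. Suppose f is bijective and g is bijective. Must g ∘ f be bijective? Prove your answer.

bijective

Injectivity: if g(f(a)) = g(f(b)) then f(a) = f(b) (g injective) so a = b (f injective).
Surjectivity: for c ∈ C pick b with g(b) = c, then a with f(a) = b; then (g ∘ f)(a) = c.
Therefore g ∘ f is bijective.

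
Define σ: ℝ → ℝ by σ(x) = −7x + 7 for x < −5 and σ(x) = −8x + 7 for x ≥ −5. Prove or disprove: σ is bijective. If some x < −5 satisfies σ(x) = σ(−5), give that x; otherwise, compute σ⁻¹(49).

Both pieces are strictly decreasing (slopes −7 and −8), so each is injective on its own interval.
The left piece maps (−∞, −5) onto (42, ∞); the right piece maps [−5, ∞) onto (−∞, 47].
These images overlap. In particular σ(−5) = 47 (right piece), and solving −7x + 7 = 47 on the left piece gives x = −40/7 < −5.
So σ(−40/7) = σ(−5) with −40/7 ≠ −5, and σ is not injective, hence not bijective. This x = −40/7 is the requested value below −5.

-40/7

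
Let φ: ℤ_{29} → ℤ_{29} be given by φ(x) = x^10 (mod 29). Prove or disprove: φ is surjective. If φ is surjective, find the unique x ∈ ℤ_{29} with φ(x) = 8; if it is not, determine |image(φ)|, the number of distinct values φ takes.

φ(14): Repeated squaring mod 29: 14^1 ≡ 14, 14^2 ≡ 14² = 196 ≡ 22, 14^4 ≡ 22² = 484 ≡ 20, 14^8 ≡ 20² = 400 ≡ 23. Since 10 = 8 + 2, 14^10 ≡ 23·22: 23·22 = 506 ≡ 13. So 14^10 ≡ 13 (mod 29).
φ(15): Repeated squaring mod 29: 15^1 ≡ 15, 15^2 ≡ 15² = 225 ≡ 22, 15^4 ≡ 22² = 484 ≡ 20, 15^8 ≡ 20² = 400 ≡ 23. Since 10 = 8 + 2, 15^10 ≡ 23·22: 23·22 = 506 ≡ 13. So 15^10 ≡ 13 (mod 29).
So φ(14) = φ(15) = 13 while 14 ≠ 15, so φ is not injective.
A non-injective map from the 29-element set ℤ_{29} to itself takes at most 28 distinct values, so it cannot be surjective. So φ is not surjective.
Since φ is not surjective, we determine |image(φ)|. Computing x^10 mod 29 for each x (by repeated squaring, reducing mod 29 at every step), the values φ(0), φ(1), …, φ(28) are: 0, 1, 9, 5, 23, 20, 16, 24, 4, 25, 6, 22, 28, 7, 13, 13, 7, 28, 22, 6, 25, 4, 24, 16, 20, 23, 5, 9, 1.
The distinct values are {0, 1, 4, 5, 6, 7, 9, 13, 16, 20, 22, 23, 24, 25, 28}; there are 15 of them.

15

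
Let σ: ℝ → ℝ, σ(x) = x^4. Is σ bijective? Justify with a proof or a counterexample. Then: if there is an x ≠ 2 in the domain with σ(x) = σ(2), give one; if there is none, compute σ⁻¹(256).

σ(2) = 16 = (−2)^4 = σ(−2) (since 4 is even), with 2 ≠ −2. So σ is not injective, hence not bijective.
For the follow-up, such an x exists: taking x = −2 ∈ ℝ gives σ(−2) = 16 = σ(2) with −2 ≠ 2.

-2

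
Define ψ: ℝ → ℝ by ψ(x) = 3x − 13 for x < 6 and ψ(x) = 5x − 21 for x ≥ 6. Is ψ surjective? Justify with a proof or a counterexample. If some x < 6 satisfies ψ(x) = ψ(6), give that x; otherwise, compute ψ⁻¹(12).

Both pieces are strictly increasing (slopes 3 and 5), so each is injective on its own interval.
The left piece maps (−∞, 6) onto (−∞, 5); the right piece maps [6, ∞) onto [9, ∞).
The union (−∞, 5) ∪ [9, ∞) omits the interval between 5 and 9; in particular 5 has no preimage. So ψ is not surjective.
Because the two images are disjoint, no x < 6 has ψ(x) = ψ(6), so we compute ψ⁻¹(12): 12 lies in [9, ∞), so solve 5x − 21 = 12: x = (12 + 21)/5 = 33/5.

33/5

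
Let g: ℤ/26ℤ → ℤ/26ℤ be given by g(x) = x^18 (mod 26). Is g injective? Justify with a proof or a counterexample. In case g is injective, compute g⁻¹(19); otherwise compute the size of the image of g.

g(1) = 1^18 = 1.
g(3): Repeated squaring mod 26: 3^1 ≡ 3, 3^2 ≡ 3² = 9, 3^4 ≡ 9² = 81 ≡ 3, 3^8 ≡ 3² = 9, 3^16 ≡ 9² = 81 ≡ 3. Since 18 = 16 + 2, 3^18 ≡ 3·9: 3·9 = 27 ≡ 1. So 3^18 ≡ 1 (mod 26).
So g(1) = g(3) = 1 while 1 ≠ 3, thus g is not injective.
Since g is not injective, we determine |image(g)|. Computing x^18 mod 26 for each x (by repeated squaring, reducing mod 26 at every step), the values g(0), g(1), …, g(25) are: 0, 1, 12, 1, 14, 25, 12, 25, 12, 1, 14, 25, 14, 13, 14, 25, 14, 1, 12, 25, 12, 25, 14, 1, 12, 1.
The distinct values are {0, 1, 12, 13, 14, 25}; there are 6 of them.

6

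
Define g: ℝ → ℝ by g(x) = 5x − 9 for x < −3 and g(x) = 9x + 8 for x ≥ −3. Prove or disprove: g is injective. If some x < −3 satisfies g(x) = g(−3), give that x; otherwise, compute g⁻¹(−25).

-16/5

Both pieces are strictly increasing (slopes 5 and 9), so each is injective on its own interval.
The left piece maps (−∞, −3) onto (−∞, −24); the right piece maps [−3, ∞) onto [−19, ∞).
These images are disjoint, so no value is attained by both pieces. Thus g is injective.
Because the two images are disjoint, no x < −3 has g(x) = g(−3), so we compute g⁻¹(−25): −25 lies in (−∞, −24), so solve 5x − 9 = −25: x = (−25 + 9)/5 = −16/5.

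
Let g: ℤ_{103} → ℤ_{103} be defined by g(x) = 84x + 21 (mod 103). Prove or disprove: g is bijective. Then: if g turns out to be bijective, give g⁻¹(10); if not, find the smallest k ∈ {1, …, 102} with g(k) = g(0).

If g(x_1) = g(x_2), then 84x_1 ≡ 84x_2 (mod 103). Because gcd(84, 103) = 1, we may cancel 84 to get x_1 ≡ x_2 (mod 103).
We now compute 84⁻¹ mod 103 explicitly. Euclid's algorithm: 103 = 1·84 + 19, 84 = 4·19 + 8, 19 = 2·8 + 3, 8 = 2·3 + 2, 3 = 1·2 + 1; back-substituting gives 1 = 65·84 − 53·103, so 84⁻¹ ≡ 65 (mod 103).
For any y ∈ ℤ_{103}, x = 65(y − 21) mod 103 satisfies g(x) = 84·65(y − 21) + 21 ≡ y (since 84·65 ≡ 1 mod 103). So every y has a preimage.
Therefore g is bijective.
Since g is bijective, we find g⁻¹(10): we need 84x ≡ 10 − 21 ≡ 92 (mod 103). Using 84⁻¹ = 65: x ≡ 65·92 = 5980 = 58·103 + 6, so x = 6.
Check: g(6) = 84·6 + 21 = 525 = 5·103 + 10 ≡ 10 (mod 103).

6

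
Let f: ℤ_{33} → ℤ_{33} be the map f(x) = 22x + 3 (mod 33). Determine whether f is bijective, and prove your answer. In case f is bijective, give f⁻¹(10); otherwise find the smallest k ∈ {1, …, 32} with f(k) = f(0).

We have gcd(22, 33) = 11 > 1. Taking s = 0 and t = 3: f(0) = 3 and f(3) = 22·3 + 3 = 69 ≡ 3 (mod 33).
So f(0) = f(3) while 0 ≠ 3, therefore f is not injective, hence not bijective.
Since f is not bijective, we find the least positive k with f(k) = f(0): this means 22k ≡ 0 (mod 33), i.e. 33 ∣ 22k. Since gcd(22, 33) = 11, dividing through by 11 this holds exactly when 3 ∣ 2k, and as gcd(2, 3) = 1, exactly when 3 ∣ k.
The smallest positive such k is 3.

3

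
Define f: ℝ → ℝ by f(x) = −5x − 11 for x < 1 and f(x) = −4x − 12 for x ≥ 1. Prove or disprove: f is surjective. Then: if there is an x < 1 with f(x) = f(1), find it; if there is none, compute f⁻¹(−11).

Both pieces are strictly decreasing (slopes −5 and −4), so each is injective on its own interval.
The left piece maps (−∞, 1) onto (−16, ∞); the right piece maps [1, ∞) onto (−∞, −16].
These images together cover ℝ, so f is surjective.
Because the two images are disjoint, no x < 1 has f(x) = f(1), so we compute f⁻¹(−11): −11 lies in (−16, ∞), so solve −5x − 11 = −11: x = (−11 + 11)/(−5) = 0.

0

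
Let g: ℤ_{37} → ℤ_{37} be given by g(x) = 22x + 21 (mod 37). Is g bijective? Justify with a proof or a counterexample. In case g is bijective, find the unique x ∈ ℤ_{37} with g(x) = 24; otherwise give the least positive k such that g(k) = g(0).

22

Suppose g(s) = g(t) in ℤ_{37}. Then 22s + 21 ≡ 22t + 21 (mod 37), so 22(s − t) ≡ 0 (mod 37).
Since gcd(22, 37) = 1, 22 is invertible modulo 37, hence s − t ≡ 0 (mod 37), i.e. s = t.
We now compute 22⁻¹ mod 37 explicitly. Euclid's algorithm: 37 = 1·22 + 15, 22 = 1·15 + 7, 15 = 2·7 + 1; back-substituting gives 1 = 32·22 − 19·37, so 22⁻¹ ≡ 32 (mod 37).
Then y ↦ 32(y − 21) is a two-sided inverse to g, so every y ∈ ℤ_{37} has a preimage.
Thus g is bijective.
Since g is bijective, we find g⁻¹(24): we need 22x ≡ 24 − 21 ≡ 3 (mod 37). Using 22⁻¹ = 32: x ≡ 32·3 = 96 = 2·37 + 22, so x = 22.
Check: g(22) = 22·22 + 21 = 505 = 13·37 + 24 ≡ 24 (mod 37).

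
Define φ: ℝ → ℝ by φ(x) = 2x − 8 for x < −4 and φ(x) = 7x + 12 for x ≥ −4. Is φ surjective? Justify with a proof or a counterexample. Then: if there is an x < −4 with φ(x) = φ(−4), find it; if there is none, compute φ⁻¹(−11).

Both pieces are strictly increasing (slopes 2 and 7), so each is injective on its own interval.
The left piece maps (−∞, −4) onto (−∞, −16); the right piece maps [−4, ∞) onto [−16, ∞).
These images together cover ℝ, so φ is surjective.
Because the two images are disjoint, no x < −4 has φ(x) = φ(−4), so we compute φ⁻¹(−11): −11 lies in [−16, ∞), so solve 7x + 12 = −11: x = (−11 − 12)/7 = −23/7.

-23/7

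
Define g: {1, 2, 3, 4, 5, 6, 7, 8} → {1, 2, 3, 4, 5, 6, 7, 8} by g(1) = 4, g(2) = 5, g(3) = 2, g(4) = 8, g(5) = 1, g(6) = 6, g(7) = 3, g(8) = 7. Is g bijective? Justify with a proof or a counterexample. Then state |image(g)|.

8

The values 4, 5, 2, 8, 1, 6, 3, 7 are a permutation of {1, 2, 3, 4, 5, 6, 7, 8}: each element appears exactly once.
So g is injective and surjective, hence bijective.
The image of g is {1, 2, 3, 4, 5, 6, 7, 8}, which has 8 elements.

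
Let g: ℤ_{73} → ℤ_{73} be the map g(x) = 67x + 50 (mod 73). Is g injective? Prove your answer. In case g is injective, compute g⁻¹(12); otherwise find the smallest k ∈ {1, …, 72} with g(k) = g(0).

55

By definition, g is injective if g(a) = g(b) implies a = b.
Suppose g(a) = g(b) in ℤ_{73}. Then 67a + 50 ≡ 67b + 50 (mod 73), so 67(a − b) ≡ 0 (mod 73).
Since gcd(67, 73) = 1, 67 is invertible modulo 73, thus a − b ≡ 0 (mod 73), i.e. a = b.
Hence g is injective.
We now compute 67⁻¹ mod 73 explicitly. Euclid's algorithm: 73 = 1·67 + 6, 67 = 11·6 + 1; back-substituting gives 1 = 12·67 − 11·73, so 67⁻¹ ≡ 12 (mod 73).
Since g is injective, we find g⁻¹(12): we need 67x ≡ 12 − 50 ≡ 35 (mod 73). Using 67⁻¹ = 12: x ≡ 12·35 = 420 = 5·73 + 55, so x = 55.
Check: g(55) = 67·55 + 50 = 3735 = 51·73 + 12 ≡ 12 (mod 73).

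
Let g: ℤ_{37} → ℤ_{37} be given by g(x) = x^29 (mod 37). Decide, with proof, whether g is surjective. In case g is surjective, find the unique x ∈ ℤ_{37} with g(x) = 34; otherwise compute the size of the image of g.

16

Since 37 is prime, the nonzero elements of ℤ_{37} form a cyclic group of order 36.
As gcd(29, 36) = 1, raising to the 29th power is a bijection on this group: if a^29 ≡ b^29 then (ab^{−1})^29 = 1, and the only element of order dividing gcd(29, 36) = 1 is 1, so a = b.
With g(0) = 0 this makes g injective on all of ℤ_{37}, hence bijective (finite equal-size domain and codomain). In particular g is surjective.
Since g is surjective, we find the preimage of 34. The inverse of x ↦ x^29 on (ℤ_{37})^× is x ↦ x^5, because 29·5 = 145 = 4·36 + 1 ≡ 1 (mod 36) and x^{36} = 1 for x ≠ 0 (Fermat). So g⁻¹(34) = 34^5 mod 37.
Repeated squaring mod 37: 34^1 ≡ 34, 34^2 ≡ 34² = 1156 ≡ 9, 34^4 ≡ 9² = 81 ≡ 7. Since 5 = 4 + 1, 34^5 ≡ 7·34: 7·34 = 238 ≡ 16. So 34^5 ≡ 16 (mod 37).
Hence g⁻¹(34) = 16.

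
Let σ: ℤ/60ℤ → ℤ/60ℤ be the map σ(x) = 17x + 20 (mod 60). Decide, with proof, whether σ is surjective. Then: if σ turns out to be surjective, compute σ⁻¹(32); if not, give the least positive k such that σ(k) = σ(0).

36

Since gcd(17, 60) = 1, 17 is invertible modulo 60. Euclid's algorithm: 60 = 3·17 + 9, 17 = 1·9 + 8, 9 = 1·8 + 1; back-substituting gives 1 = 53·17 − 15·60, so 17⁻¹ ≡ 53 (mod 60).
For any y ∈ ℤ/60ℤ, x = 53(y − 20) mod 60 satisfies σ(x) = 17·53(y − 20) + 20 ≡ y (since 17·53 ≡ 1 mod 60). So every y has a preimage.
So σ is surjective.
Since σ is surjective, we compute σ⁻¹(32): solve 17x + 20 ≡ 32 (mod 60), i.e. 17x ≡ 12 (mod 60).
Multiplying by 17⁻¹ = 53 gives x ≡ 53·12 = 636 = 10·60 + 36 ≡ 36 (mod 60).
Check: σ(36) = 17·36 + 20 = 632 = 10·60 + 32 ≡ 32 (mod 60).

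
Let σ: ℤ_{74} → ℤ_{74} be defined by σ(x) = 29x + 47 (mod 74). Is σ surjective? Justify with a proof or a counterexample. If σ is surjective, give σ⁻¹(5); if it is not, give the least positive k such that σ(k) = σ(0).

70

Since gcd(29, 74) = 1, 29 is invertible modulo 74. Euclid's algorithm: 74 = 2·29 + 16, 29 = 1·16 + 13, 16 = 1·13 + 3, 13 = 4·3 + 1; back-substituting gives 1 = 23·29 − 9·74, so 29⁻¹ ≡ 23 (mod 74).
For any y ∈ ℤ_{74}, x = 23(y − 47) mod 74 satisfies σ(x) = 29·23(y − 47) + 47 ≡ y (since 29·23 ≡ 1 mod 74). So every y has a preimage.
So σ is surjective.
Since σ is surjective, we compute σ⁻¹(5): solve 29x + 47 ≡ 5 (mod 74), i.e. 29x ≡ 32 (mod 74).
Multiplying by 29⁻¹ = 23 gives x ≡ 23·32 = 736 = 9·74 + 70 ≡ 70 (mod 74).
Check: σ(70) = 29·70 + 47 = 2077 = 28·74 + 5 ≡ 5 (mod 74).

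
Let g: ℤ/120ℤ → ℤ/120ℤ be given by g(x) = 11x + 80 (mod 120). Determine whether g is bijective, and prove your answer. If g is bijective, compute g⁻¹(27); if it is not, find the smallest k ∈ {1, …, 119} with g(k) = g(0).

If g(s) = g(t), then 11s ≡ 11t (mod 120). Because gcd(11, 120) = 1, we may cancel 11 to get s ≡ t (mod 120).
We now compute 11⁻¹ mod 120 explicitly. Euclid's algorithm: 120 = 10·11 + 10, 11 = 1·10 + 1; back-substituting gives 1 = 11·11 − 1·120, so 11⁻¹ ≡ 11 (mod 120).
For any y ∈ ℤ/120ℤ, x = 11(y − 80) mod 120 satisfies g(x) = 11·11(y − 80) + 80 ≡ y (since 11·11 ≡ 1 mod 120). So every y has a preimage.
Thus g is bijective.
Since g is bijective, we compute g⁻¹(27): solve 11x + 80 ≡ 27 (mod 120), i.e. 11x ≡ 67 (mod 120).
Multiplying by 11⁻¹ = 11 gives x ≡ 11·67 = 737 = 6·120 + 17 ≡ 17 (mod 120).
Check: g(17) = 11·17 + 80 = 267 = 2·120 + 27 ≡ 27 (mod 120).

17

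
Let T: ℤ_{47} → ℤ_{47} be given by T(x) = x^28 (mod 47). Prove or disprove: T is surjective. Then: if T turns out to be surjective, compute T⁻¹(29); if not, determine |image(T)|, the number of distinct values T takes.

24

T(23): Repeated squaring mod 47: 23^1 ≡ 23, 23^2 ≡ 23² = 529 ≡ 12, 23^4 ≡ 12² = 144 ≡ 3, 23^8 ≡ 3² = 9, 23^16 ≡ 9² = 81 ≡ 34. Since 28 = 16 + 8 + 4, 23^28 ≡ 34·9·3: 34·9 = 306 ≡ 24, then 24·3 = 72 ≡ 25. So 23^28 ≡ 25 (mod 47).
T(24): Repeated squaring mod 47: 24^1 ≡ 24, 24^2 ≡ 24² = 576 ≡ 12, 24^4 ≡ 12² = 144 ≡ 3, 24^8 ≡ 3² = 9, 24^16 ≡ 9² = 81 ≡ 34. Since 28 = 16 + 8 + 4, 24^28 ≡ 34·9·3: 34·9 = 306 ≡ 24, then 24·3 = 72 ≡ 25. So 24^28 ≡ 25 (mod 47).
So T(23) = T(24) = 25 while 23 ≠ 24, so T is not injective.
A non-injective map from the 47-element set ℤ_{47} to itself takes at most 46 distinct values, so it cannot be surjective. Hence T is not surjective.
Since T is not surjective, we determine |image(T)|. Computing x^28 mod 47 for each x (by repeated squaring, reducing mod 47 at every step), the values T(0), T(1), …, T(46) are: 0, 1, 32, 8, 37, 24, 21, 28, 9, 17, 16, 18, 14, 7, 3, 4, 6, 34, 27, 2, 42, 36, 12, 25, 25, 12, 36, 42, 2, 27, 34, 6, 4, 3, 7, 14, 18, 16, 17, 9, 28, 21, 24, 37, 8, 32, 1.
The distinct values are {0, 1, 2, 3, 4, 6, 7, 8, 9, 12, 14, 16, 17, 18, 21, 24, 25, 27, 28, 32, 34, 36, 37, 42}; there are 24 of them.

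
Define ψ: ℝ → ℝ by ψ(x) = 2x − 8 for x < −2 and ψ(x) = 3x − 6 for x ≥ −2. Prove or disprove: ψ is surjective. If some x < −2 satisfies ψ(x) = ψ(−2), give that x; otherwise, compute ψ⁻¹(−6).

Both pieces are strictly increasing (slopes 2 and 3), so each is injective on its own interval.
The left piece maps (−∞, −2) onto (−∞, −12); the right piece maps [−2, ∞) onto [−12, ∞).
These images together cover ℝ, so ψ is surjective.
Because the two images are disjoint, no x < −2 has ψ(x) = ψ(−2), so we compute ψ⁻¹(−6): −6 lies in [−12, ∞), so solve 3x − 6 = −6: x = (−6 + 6)/3 = 0.

0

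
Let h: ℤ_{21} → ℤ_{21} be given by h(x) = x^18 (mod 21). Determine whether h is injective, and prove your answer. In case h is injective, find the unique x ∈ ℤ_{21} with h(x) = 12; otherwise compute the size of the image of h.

h(1) = 1^18 = 1.
h(2): Repeated squaring mod 21: 2^1 ≡ 2, 2^2 ≡ 2² = 4, 2^4 ≡ 4² = 16, 2^8 ≡ 16² = 256 ≡ 4, 2^16 ≡ 4² = 16. Since 18 = 16 + 2, 2^18 ≡ 16·4: 16·4 = 64 ≡ 1. So 2^18 ≡ 1 (mod 21).
So h(1) = h(2) = 1 while 1 ≠ 2, therefore h is not injective.
Since h is not injective, we determine |image(h)|. Computing x^18 mod 21 for each x (by repeated squaring, reducing mod 21 at every step), the values h(0), h(1), …, h(20) are: 0, 1, 1, 15, 1, 1, 15, 7, 1, 15, 1, 1, 15, 1, 7, 15, 1, 1, 15, 1, 1.
The distinct values are {0, 1, 7, 15}; there are 4 of them.

4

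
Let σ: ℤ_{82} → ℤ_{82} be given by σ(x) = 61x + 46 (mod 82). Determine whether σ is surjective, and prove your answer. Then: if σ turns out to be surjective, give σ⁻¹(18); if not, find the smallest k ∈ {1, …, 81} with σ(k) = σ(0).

By definition, σ is surjective if every y in the codomain equals σ(x) for some x in the domain.
Since gcd(61, 82) = 1, 61 is invertible modulo 82. Euclid's algorithm: 82 = 1·61 + 21, 61 = 2·21 + 19, 21 = 1·19 + 2, 19 = 9·2 + 1; back-substituting gives 1 = 39·61 − 29·82, so 61⁻¹ ≡ 39 (mod 82).
For any y ∈ ℤ_{82}, x = 39(y − 46) mod 82 satisfies σ(x) = 61·39(y − 46) + 46 ≡ y (since 61·39 ≡ 1 mod 82). So every y has a preimage.
So σ is surjective.
Since σ is surjective, we compute σ⁻¹(18): solve 61x + 46 ≡ 18 (mod 82), i.e. 61x ≡ 54 (mod 82).
Multiplying by 61⁻¹ = 39 gives x ≡ 39·54 = 2106 = 25·82 + 56 ≡ 56 (mod 82).
Check: σ(56) = 61·56 + 46 = 3462 = 42·82 + 18 ≡ 18 (mod 82).

56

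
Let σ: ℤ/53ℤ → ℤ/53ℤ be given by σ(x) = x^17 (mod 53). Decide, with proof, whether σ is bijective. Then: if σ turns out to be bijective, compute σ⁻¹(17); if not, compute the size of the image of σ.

43

Since 53 is prime, the nonzero elements of ℤ/53ℤ form a cyclic group of order 52.
As gcd(17, 52) = 1, raising to the 17th power is a bijection on this group: if x_1^17 ≡ x_2^17 then (x_1x_2^{−1})^17 = 1, and the only element of order dividing gcd(17, 52) = 1 is 1, so x_1 = x_2.
With σ(0) = 0 this makes σ injective on all of ℤ/53ℤ, hence bijective (finite equal-size domain and codomain). In particular σ is bijective.
Since σ is bijective, we find the preimage of 17. The inverse of x ↦ x^17 on (ℤ/53ℤ)^× is x ↦ x^49, because 17·49 = 833 = 16·52 + 1 ≡ 1 (mod 52) and x^{52} = 1 for x ≠ 0 (Fermat). So σ⁻¹(17) = 17^49 mod 53.
Repeated squaring mod 53: 17^1 ≡ 17, 17^2 ≡ 17² = 289 ≡ 24, 17^4 ≡ 24² = 576 ≡ 46, 17^8 ≡ 46² = 2116 ≡ 49, 17^16 ≡ 49² = 2401 ≡ 16, 17^32 ≡ 16² = 256 ≡ 44. Since 49 = 32 + 16 + 1, 17^49 ≡ 44·16·17: 44·16 = 704 ≡ 15, then 15·17 = 255 ≡ 43. So 17^49 ≡ 43 (mod 53).
Hence σ⁻¹(17) = 43.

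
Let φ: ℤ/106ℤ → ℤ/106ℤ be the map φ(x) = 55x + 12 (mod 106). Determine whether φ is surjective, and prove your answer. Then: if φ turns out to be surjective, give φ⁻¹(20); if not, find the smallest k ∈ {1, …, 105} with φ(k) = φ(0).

4

By definition, surjectivity means every element of the codomain has a preimage under φ.
Since gcd(55, 106) = 1, 55 is invertible modulo 106. Euclid's algorithm: 106 = 1·55 + 51, 55 = 1·51 + 4, 51 = 12·4 + 3, 4 = 1·3 + 1; back-substituting gives 1 = 27·55 − 14·106, so 55⁻¹ ≡ 27 (mod 106).
Then y ↦ 27(y − 12) is a two-sided inverse to φ, so every y ∈ ℤ/106ℤ has a preimage.
Hence φ is surjective.
Since φ is surjective, we find φ⁻¹(20): we need 55x ≡ 20 − 12 ≡ 8 (mod 106). Using 55⁻¹ = 27: x ≡ 27·8 = 216 = 2·106 + 4, so x = 4.
Check: φ(4) = 55·4 + 12 = 232 = 2·106 + 20 ≡ 20 (mod 106).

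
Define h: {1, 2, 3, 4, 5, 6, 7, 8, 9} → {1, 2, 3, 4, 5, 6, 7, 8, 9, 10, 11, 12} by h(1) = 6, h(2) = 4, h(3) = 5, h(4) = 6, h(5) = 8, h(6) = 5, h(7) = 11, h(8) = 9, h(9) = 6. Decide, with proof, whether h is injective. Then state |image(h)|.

h(1) = 6 = h(4) with 1 ≠ 4, so h is not injective.
The image of h is {4, 5, 6, 8, 9, 11}, which has 6 elements.

6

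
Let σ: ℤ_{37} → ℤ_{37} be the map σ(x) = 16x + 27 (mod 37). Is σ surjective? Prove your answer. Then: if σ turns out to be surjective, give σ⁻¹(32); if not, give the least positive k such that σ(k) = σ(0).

35

Since gcd(16, 37) = 1, 16 is invertible modulo 37. Euclid's algorithm: 37 = 2·16 + 5, 16 = 3·5 + 1; back-substituting gives 1 = 7·16 − 3·37, so 16⁻¹ ≡ 7 (mod 37).
For any y ∈ ℤ_{37}, x = 7(y − 27) mod 37 satisfies σ(x) = 16·7(y − 27) + 27 ≡ y (since 16·7 ≡ 1 mod 37). So every y has a preimage.
Thus σ is surjective.
Since σ is surjective, we find σ⁻¹(32): we need 16x ≡ 32 − 27 ≡ 5 (mod 37). Using 16⁻¹ = 7: x ≡ 7·5 = 35, so x = 35.
Check: σ(35) = 16·35 + 27 = 587 = 15·37 + 32 ≡ 32 (mod 37).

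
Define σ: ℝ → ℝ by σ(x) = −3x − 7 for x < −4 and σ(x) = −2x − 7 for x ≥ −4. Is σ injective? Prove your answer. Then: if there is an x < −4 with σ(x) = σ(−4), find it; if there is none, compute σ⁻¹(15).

Both pieces are strictly decreasing (slopes −3 and −2), so each is injective on its own interval.
The left piece maps (−∞, −4) onto (5, ∞); the right piece maps [−4, ∞) onto (−∞, 1].
These images are disjoint, so no value is attained by both pieces. Therefore σ is injective.
Because the two images are disjoint, no x < −4 has σ(x) = σ(−4), so we compute σ⁻¹(15): 15 lies in (5, ∞), so solve −3x − 7 = 15: x = (15 + 7)/(−3) = −22/3.

-22/3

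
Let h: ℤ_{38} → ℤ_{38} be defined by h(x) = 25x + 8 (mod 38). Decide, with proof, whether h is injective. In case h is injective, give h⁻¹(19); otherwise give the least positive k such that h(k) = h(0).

If h(u) = h(v), then 25u ≡ 25v (mod 38). Because gcd(25, 38) = 1, we may cancel 25 to get u ≡ v (mod 38).
Hence h is injective.
We now compute 25⁻¹ mod 38 explicitly. Euclid's algorithm: 38 = 1·25 + 13, 25 = 1·13 + 12, 13 = 1·12 + 1; back-substituting gives 1 = 35·25 − 23·38, so 25⁻¹ ≡ 35 (mod 38).
Since h is injective, we compute h⁻¹(19): solve 25x + 8 ≡ 19 (mod 38), i.e. 25x ≡ 11 (mod 38).
Multiplying by 25⁻¹ = 35 gives x ≡ 35·11 = 385 = 10·38 + 5 ≡ 5 (mod 38).
Check: h(5) = 25·5 + 8 = 133 = 3·38 + 19 ≡ 19 (mod 38).

5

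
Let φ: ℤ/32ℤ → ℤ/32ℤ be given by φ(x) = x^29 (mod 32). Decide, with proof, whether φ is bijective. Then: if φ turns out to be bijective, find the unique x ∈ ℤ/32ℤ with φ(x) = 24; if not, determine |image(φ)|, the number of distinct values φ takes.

17

φ(0) = 0^29 = 0.
φ(2): Repeated squaring mod 32: 2^1 ≡ 2, 2^2 ≡ 2² = 4, 2^4 ≡ 4² = 16, 2^8 ≡ 16² = 256 ≡ 0, 2^16 ≡ 0² = 0. Since 29 = 16 + 8 + 4 + 1, 2^29 ≡ 0·0·16·2: 0·0 = 0, then 0·16 = 0, then 0·2 = 0. So 2^29 ≡ 0 (mod 32).
So φ(0) = φ(2) = 0 while 0 ≠ 2, therefore φ is not injective, hence not bijective.
Since φ is not bijective, we determine |image(φ)|. Computing x^29 mod 32 for each x (by repeated squaring, reducing mod 32 at every step), the values φ(0), φ(1), …, φ(31) are: 0, 1, 0, 19, 0, 21, 0, 7, 0, 9, 0, 27, 0, 29, 0, 15, 0, 17, 0, 3, 0, 5, 0, 23, 0, 25, 0, 11, 0, 13, 0, 31.
The distinct values are {0, 1, 3, 5, 7, 9, 11, 13, 15, 17, 19, 21, 23, 25, 27, 29, 31}; there are 17 of them.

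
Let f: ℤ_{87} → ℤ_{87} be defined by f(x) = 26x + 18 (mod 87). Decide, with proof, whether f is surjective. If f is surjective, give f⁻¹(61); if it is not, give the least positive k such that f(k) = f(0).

Since gcd(26, 87) = 1, 26 is invertible modulo 87. Euclid's algorithm: 87 = 3·26 + 9, 26 = 2·9 + 8, 9 = 1·8 + 1; back-substituting gives 1 = 77·26 − 23·87, so 26⁻¹ ≡ 77 (mod 87).
For any y ∈ ℤ_{87}, x = 77(y − 18) mod 87 satisfies f(x) = 26·77(y − 18) + 18 ≡ y (since 26·77 ≡ 1 mod 87). So every y has a preimage.
Thus f is surjective.
Since f is surjective, we compute f⁻¹(61): solve 26x + 18 ≡ 61 (mod 87), i.e. 26x ≡ 43 (mod 87).
Multiplying by 26⁻¹ = 77 gives x ≡ 77·43 = 3311 = 38·87 + 5 ≡ 5 (mod 87).
Check: f(5) = 26·5 + 18 = 148 = 1·87 + 61 ≡ 61 (mod 87).

5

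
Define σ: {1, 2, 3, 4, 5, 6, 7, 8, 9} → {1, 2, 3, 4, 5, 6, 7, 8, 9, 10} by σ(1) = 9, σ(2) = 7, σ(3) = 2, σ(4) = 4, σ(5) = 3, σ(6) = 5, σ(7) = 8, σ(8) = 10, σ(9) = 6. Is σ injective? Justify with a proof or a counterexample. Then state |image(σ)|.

The values σ(1), …, σ(9) are 9, 7, 2, 4, 3, 5, 8, 10, 6 — all distinct.
So σ(a) = σ(b) only when a = b, and σ is injective.
The image of σ is {2, 3, 4, 5, 6, 7, 8, 9, 10}, which has 9 elements.

9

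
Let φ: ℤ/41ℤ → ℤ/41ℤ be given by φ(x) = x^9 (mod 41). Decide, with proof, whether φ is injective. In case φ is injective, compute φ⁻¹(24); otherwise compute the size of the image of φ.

Since 41 is prime, the nonzero elements of ℤ/41ℤ form a cyclic group of order 40.
As gcd(9, 40) = 1, raising to the 9th power is a bijection on this group: if s^9 ≡ t^9 then (st^{−1})^9 = 1, and the only element of order dividing gcd(9, 40) = 1 is 1, so s = t.
With φ(0) = 0 this makes φ injective on all of ℤ/41ℤ, hence bijective (finite equal-size domain and codomain). In particular φ is injective.
Since φ is injective, we find the preimage of 24. The inverse of x ↦ x^9 on (ℤ/41ℤ)^× is x ↦ x^9, because 9·9 = 81 = 2·40 + 1 ≡ 1 (mod 40) and x^{40} = 1 for x ≠ 0 (Fermat). So φ⁻¹(24) = 24^9 mod 41.
Repeated squaring mod 41: 24^1 ≡ 24, 24^2 ≡ 24² = 576 ≡ 2, 24^4 ≡ 2² = 4, 24^8 ≡ 4² = 16. Since 9 = 8 + 1, 24^9 ≡ 16·24: 16·24 = 384 ≡ 15. So 24^9 ≡ 15 (mod 41).
Hence φ⁻¹(24) = 15.

15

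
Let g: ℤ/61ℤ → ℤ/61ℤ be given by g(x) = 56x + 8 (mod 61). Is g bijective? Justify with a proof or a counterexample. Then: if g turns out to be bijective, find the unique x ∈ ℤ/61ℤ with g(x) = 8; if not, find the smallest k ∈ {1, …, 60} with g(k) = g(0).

If g(a) = g(b), then 56a ≡ 56b (mod 61). Because gcd(56, 61) = 1, we may cancel 56 to get a ≡ b (mod 61).
We now compute 56⁻¹ mod 61 explicitly. Euclid's algorithm: 61 = 1·56 + 5, 56 = 11·5 + 1; back-substituting gives 1 = 12·56 − 11·61, so 56⁻¹ ≡ 12 (mod 61).
For any y ∈ ℤ/61ℤ, x = 12(y − 8) mod 61 satisfies g(x) = 56·12(y − 8) + 8 ≡ y (since 56·12 ≡ 1 mod 61). So every y has a preimage.
Therefore g is bijective.
Since g is bijective, we find g⁻¹(8): we need 56x ≡ 8 − 8 ≡ 0 (mod 61). Using 56⁻¹ = 12: x ≡ 12·0 = 0, so x = 0.
Check: g(0) = 56·0 + 8 = 8 ≡ 8 (mod 61).

0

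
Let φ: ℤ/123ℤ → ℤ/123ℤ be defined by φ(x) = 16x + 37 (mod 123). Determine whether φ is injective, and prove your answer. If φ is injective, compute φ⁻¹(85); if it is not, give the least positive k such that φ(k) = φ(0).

Suppose φ(u) = φ(v) in ℤ/123ℤ. Then 16u + 37 ≡ 16v + 37 (mod 123), so 16(u − v) ≡ 0 (mod 123).
Since gcd(16, 123) = 1, 16 is invertible modulo 123, thus u − v ≡ 0 (mod 123), i.e. u = v.
Therefore φ is injective.
We now compute 16⁻¹ mod 123 explicitly. Euclid's algorithm: 123 = 7·16 + 11, 16 = 1·11 + 5, 11 = 2·5 + 1; back-substituting gives 1 = 100·16 − 13·123, so 16⁻¹ ≡ 100 (mod 123).
Since φ is injective, we compute φ⁻¹(85): solve 16x + 37 ≡ 85 (mod 123), i.e. 16x ≡ 48 (mod 123).
Multiplying by 16⁻¹ = 100 gives x ≡ 100·48 = 4800 = 39·123 + 3 ≡ 3 (mod 123).
Check: φ(3) = 16·3 + 37 = 85 ≡ 85 (mod 123).

3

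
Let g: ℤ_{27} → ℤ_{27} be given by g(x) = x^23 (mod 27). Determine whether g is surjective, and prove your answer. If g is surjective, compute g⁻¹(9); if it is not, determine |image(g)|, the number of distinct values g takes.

19

g(0) = 0^23 = 0.
g(3): Repeated squaring mod 27: 3^1 ≡ 3, 3^2 ≡ 3² = 9, 3^4 ≡ 9² = 81 ≡ 0, 3^8 ≡ 0² = 0, 3^16 ≡ 0² = 0. Since 23 = 16 + 4 + 2 + 1, 3^23 ≡ 0·0·9·3: 0·0 = 0, then 0·9 = 0, then 0·3 = 0. So 3^23 ≡ 0 (mod 27).
So g(0) = g(3) = 0 while 0 ≠ 3, therefore g is not injective.
A non-injective map from the 27-element set ℤ_{27} to itself takes at most 26 distinct values, so it cannot be surjective. Therefore g is not surjective.
Since g is not surjective, we determine |image(g)|. Computing x^23 mod 27 for each x (by repeated squaring, reducing mod 27 at every step), the values g(0), g(1), …, g(26) are: 0, 1, 5, 0, 25, 20, 0, 13, 17, 0, 19, 23, 0, 16, 11, 0, 4, 8, 0, 10, 14, 0, 7, 2, 0, 22, 26.
The distinct values are {0, 1, 2, 4, 5, 7, 8, 10, 11, 13, 14, 16, 17, 19, 20, 22, 23, 25, 26}; there are 19 of them.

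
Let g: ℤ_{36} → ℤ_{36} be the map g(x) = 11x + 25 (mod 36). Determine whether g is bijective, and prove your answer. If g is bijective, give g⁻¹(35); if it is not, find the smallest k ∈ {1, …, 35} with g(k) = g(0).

14

Suppose g(a) = g(b) in ℤ_{36}. Then 11a + 25 ≡ 11b + 25 (mod 36), thus 11(a − b) ≡ 0 (mod 36).
Since gcd(11, 36) = 1, 11 is invertible modulo 36, so a − b ≡ 0 (mod 36), i.e. a = b.
We now compute 11⁻¹ mod 36 explicitly. Euclid's algorithm: 36 = 3·11 + 3, 11 = 3·3 + 2, 3 = 1·2 + 1; back-substituting gives 1 = 23·11 − 7·36, so 11⁻¹ ≡ 23 (mod 36).
For any y ∈ ℤ_{36}, x = 23(y − 25) mod 36 satisfies g(x) = 11·23(y − 25) + 25 ≡ y (since 11·23 ≡ 1 mod 36). So every y has a preimage.
Hence g is bijective.
Since g is bijective, we find g⁻¹(35): we need 11x ≡ 35 − 25 ≡ 10 (mod 36). Using 11⁻¹ = 23: x ≡ 23·10 = 230 = 6·36 + 14, so x = 14.
Check: g(14) = 11·14 + 25 = 179 = 4·36 + 35 ≡ 35 (mod 36).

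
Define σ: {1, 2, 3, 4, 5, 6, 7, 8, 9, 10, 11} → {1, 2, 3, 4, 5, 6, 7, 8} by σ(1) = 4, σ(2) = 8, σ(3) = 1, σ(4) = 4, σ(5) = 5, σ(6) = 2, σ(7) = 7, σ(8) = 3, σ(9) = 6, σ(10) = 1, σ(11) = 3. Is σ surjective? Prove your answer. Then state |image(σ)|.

8

Every element of the codomain has a preimage: 1 = σ(3), 2 = σ(6), 3 = σ(8), 4 = σ(1), 5 = σ(5), 6 = σ(9), 7 = σ(7), 8 = σ(2).
So σ is surjective.
The image of σ is {1, 2, 3, 4, 5, 6, 7, 8}, which has 8 elements.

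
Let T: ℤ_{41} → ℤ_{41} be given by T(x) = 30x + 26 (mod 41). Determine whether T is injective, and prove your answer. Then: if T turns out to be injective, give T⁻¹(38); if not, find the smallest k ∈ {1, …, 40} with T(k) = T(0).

Suppose T(a) = T(b) in ℤ_{41}. Then 30a + 26 ≡ 30b + 26 (mod 41), hence 30(a − b) ≡ 0 (mod 41).
Since gcd(30, 41) = 1, 30 is invertible modulo 41, so a − b ≡ 0 (mod 41), i.e. a = b.
Thus T is injective.
We now compute 30⁻¹ mod 41 explicitly. Euclid's algorithm: 41 = 1·30 + 11, 30 = 2·11 + 8, 11 = 1·8 + 3, 8 = 2·3 + 2, 3 = 1·2 + 1; back-substituting gives 1 = 26·30 − 19·41, so 30⁻¹ ≡ 26 (mod 41).
Since T is injective, we find T⁻¹(38): we need 30x ≡ 38 − 26 ≡ 12 (mod 41). Using 30⁻¹ = 26: x ≡ 26·12 = 312 = 7·41 + 25, so x = 25.
Check: T(25) = 30·25 + 26 = 776 = 18·41 + 38 ≡ 38 (mod 41).

25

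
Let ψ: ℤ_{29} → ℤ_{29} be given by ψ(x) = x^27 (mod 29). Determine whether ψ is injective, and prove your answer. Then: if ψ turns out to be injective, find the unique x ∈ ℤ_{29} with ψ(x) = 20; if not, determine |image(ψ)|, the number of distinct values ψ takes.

16

Since 29 is prime, the nonzero elements of ℤ_{29} form a cyclic group of order 28.
As gcd(27, 28) = 1, raising to the 27th power is a bijection on this group: if s^27 ≡ t^27 then (st^{−1})^27 = 1, and the only element of order dividing gcd(27, 28) = 1 is 1, so s = t.
With ψ(0) = 0 this makes ψ injective on all of ℤ_{29}, hence bijective (finite equal-size domain and codomain). In particular ψ is injective.
Since ψ is injective, we find the preimage of 20. The inverse of x ↦ x^27 on (ℤ_{29})^× is x ↦ x^27, because 27·27 = 729 = 26·28 + 1 ≡ 1 (mod 28) and x^{28} = 1 for x ≠ 0 (Fermat). So ψ⁻¹(20) = 20^27 mod 29.
Repeated squaring mod 29: 20^1 ≡ 20, 20^2 ≡ 20² = 400 ≡ 23, 20^4 ≡ 23² = 529 ≡ 7, 20^8 ≡ 7² = 49 ≡ 20, 20^16 ≡ 20² = 400 ≡ 23. Since 27 = 16 + 8 + 2 + 1, 20^27 ≡ 23·20·23·20: 23·20 = 460 ≡ 25, then 25·23 = 575 ≡ 24, then 24·20 = 480 ≡ 16. So 20^27 ≡ 16 (mod 29).
Hence ψ⁻¹(20) = 16.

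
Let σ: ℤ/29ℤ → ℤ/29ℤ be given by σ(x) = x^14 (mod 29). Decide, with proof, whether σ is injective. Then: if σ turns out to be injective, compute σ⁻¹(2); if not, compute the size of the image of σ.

3

σ(2): Repeated squaring mod 29: 2^1 ≡ 2, 2^2 ≡ 2² = 4, 2^4 ≡ 4² = 16, 2^8 ≡ 16² = 256 ≡ 24. Since 14 = 8 + 4 + 2, 2^14 ≡ 24·16·4: 24·16 = 384 ≡ 7, then 7·4 = 28. So 2^14 ≡ 28 (mod 29).
σ(3): Repeated squaring mod 29: 3^1 ≡ 3, 3^2 ≡ 3² = 9, 3^4 ≡ 9² = 81 ≡ 23, 3^8 ≡ 23² = 529 ≡ 7. Since 14 = 8 + 4 + 2, 3^14 ≡ 7·23·9: 7·23 = 161 ≡ 16, then 16·9 = 144 ≡ 28. So 3^14 ≡ 28 (mod 29).
So σ(2) = σ(3) = 28 while 2 ≠ 3, therefore σ is not injective.
Since σ is not injective, we determine |image(σ)|. Computing x^14 mod 29 for each x (by repeated squaring, reducing mod 29 at every step), the values σ(0), σ(1), …, σ(28) are: 0, 1, 28, 28, 1, 1, 1, 1, 28, 1, 28, 28, 28, 1, 28, 28, 1, 28, 28, 28, 1, 28, 1, 1, 1, 1, 28, 28, 1.
The distinct values are {0, 1, 28}; there are 3 of them.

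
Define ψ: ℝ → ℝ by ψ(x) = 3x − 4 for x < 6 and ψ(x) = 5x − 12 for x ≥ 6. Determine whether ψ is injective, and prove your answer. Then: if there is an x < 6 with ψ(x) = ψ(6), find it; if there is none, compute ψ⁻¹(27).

Both pieces are strictly increasing (slopes 3 and 5), so each is injective on its own interval.
The left piece maps (−∞, 6) onto (−∞, 14); the right piece maps [6, ∞) onto [18, ∞).
These images are disjoint, so no value is attained by both pieces. Hence ψ is injective.
Because the two images are disjoint, no x < 6 has ψ(x) = ψ(6), so we compute ψ⁻¹(27): 27 lies in [18, ∞), so solve 5x − 12 = 27: x = (27 + 12)/5 = 39/5.

39/5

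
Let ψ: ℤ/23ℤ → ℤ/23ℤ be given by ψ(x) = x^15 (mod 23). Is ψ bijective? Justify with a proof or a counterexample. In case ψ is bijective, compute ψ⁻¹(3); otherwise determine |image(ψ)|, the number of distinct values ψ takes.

4

Since 23 is prime, the nonzero elements of ℤ/23ℤ form a cyclic group of order 22.
As gcd(15, 22) = 1, raising to the 15th power is a bijection on this group: if a^15 ≡ b^15 then (ab^{−1})^15 = 1, and the only element of order dividing gcd(15, 22) = 1 is 1, so a = b.
With ψ(0) = 0 this makes ψ injective on all of ℤ/23ℤ, hence bijective (finite equal-size domain and codomain). In particular ψ is bijective.
Since ψ is bijective, we find the preimage of 3. The inverse of x ↦ x^15 on (ℤ/23ℤ)^× is x ↦ x^3, because 15·3 = 45 = 2·22 + 1 ≡ 1 (mod 22) and x^{22} = 1 for x ≠ 0 (Fermat). So ψ⁻¹(3) = 3^3 mod 23.
Repeated squaring mod 23: 3^1 ≡ 3, 3^2 ≡ 3² = 9. Since 3 = 2 + 1, 3^3 ≡ 9·3: 9·3 = 27 ≡ 4. So 3^3 ≡ 4 (mod 23).
Hence ψ⁻¹(3) = 4.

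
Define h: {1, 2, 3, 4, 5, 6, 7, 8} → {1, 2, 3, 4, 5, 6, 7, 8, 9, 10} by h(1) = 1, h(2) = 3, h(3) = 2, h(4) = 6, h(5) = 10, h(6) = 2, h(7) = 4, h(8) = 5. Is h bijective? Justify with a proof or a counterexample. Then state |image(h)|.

7

h(3) = 2 = h(6) with 3 ≠ 6, so h is not injective, hence not bijective.
The image of h is {1, 2, 3, 4, 5, 6, 10}, which has 7 elements.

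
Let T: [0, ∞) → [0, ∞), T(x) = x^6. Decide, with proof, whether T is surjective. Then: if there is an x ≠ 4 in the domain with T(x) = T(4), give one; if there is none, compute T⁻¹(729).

For any y ∈ [0, ∞), x = y^{1/6} ∈ [0, ∞) gives T(x) = y, so T is surjective.
Since x ↦ x^6 is strictly increasing on [0, ∞), it is injective there, so no x ≠ 4 in the domain has T(x) = T(4). We therefore compute T⁻¹(729) = 729^{1/6} = 3 (indeed 3^6 = 729).

3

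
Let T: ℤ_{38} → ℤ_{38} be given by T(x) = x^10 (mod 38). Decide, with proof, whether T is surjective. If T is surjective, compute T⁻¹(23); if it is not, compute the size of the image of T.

T(18): Repeated squaring mod 38: 18^1 ≡ 18, 18^2 ≡ 18² = 324 ≡ 20, 18^4 ≡ 20² = 400 ≡ 20, 18^8 ≡ 20² = 400 ≡ 20. Since 10 = 8 + 2, 18^10 ≡ 20·20: 20·20 = 400 ≡ 20. So 18^10 ≡ 20 (mod 38).
T(20): Repeated squaring mod 38: 20^1 ≡ 20, 20^2 ≡ 20² = 400 ≡ 20, 20^4 ≡ 20² = 400 ≡ 20, 20^8 ≡ 20² = 400 ≡ 20. Since 10 = 8 + 2, 20^10 ≡ 20·20: 20·20 = 400 ≡ 20. So 20^10 ≡ 20 (mod 38).
So T(18) = T(20) = 20 while 18 ≠ 20, so T is not injective.
A non-injective map from the 38-element set ℤ_{38} to itself takes at most 37 distinct values, so it cannot be surjective. So T is not surjective.
Since T is not surjective, we determine |image(T)|. Computing x^10 mod 38 for each x (by repeated squaring, reducing mod 38 at every step), the values T(0), T(1), …, T(37) are: 0, 1, 36, 35, 4, 5, 6, 7, 30, 9, 28, 11, 26, 25, 24, 23, 16, 17, 20, 19, 20, 17, 16, 23, 24, 25, 26, 11, 28, 9, 30, 7, 6, 5, 4, 35, 36, 1.
The distinct values are {0, 1, 4, 5, 6, 7, 9, 11, 16, 17, 19, 20, 23, 24, 25, 26, 28, 30, 35, 36}; there are 20 of them.

20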